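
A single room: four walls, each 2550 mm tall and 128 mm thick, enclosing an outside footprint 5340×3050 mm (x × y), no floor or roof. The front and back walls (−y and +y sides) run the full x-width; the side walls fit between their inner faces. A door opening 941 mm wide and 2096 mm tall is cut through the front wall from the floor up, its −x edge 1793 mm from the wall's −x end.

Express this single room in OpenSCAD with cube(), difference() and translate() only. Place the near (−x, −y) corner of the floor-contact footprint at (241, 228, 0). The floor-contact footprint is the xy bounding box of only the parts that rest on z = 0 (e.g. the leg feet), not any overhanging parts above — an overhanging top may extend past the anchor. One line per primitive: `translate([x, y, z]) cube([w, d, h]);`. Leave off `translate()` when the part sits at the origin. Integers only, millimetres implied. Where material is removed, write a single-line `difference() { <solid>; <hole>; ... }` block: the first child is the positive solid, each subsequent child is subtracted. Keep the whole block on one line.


difference() { translate([241, 228, 0]) cube([5340, 128, 2550]); translate([2034, 228, 0]) cube([941, 128, 2096]); }
translate([241, 3150, 0]) cube([5340, 128, 2550]);
translate([241, 356, 0]) cube([128, 2794, 2550]);
translate([5453, 356, 0]) cube([128, 2794, 2550]);


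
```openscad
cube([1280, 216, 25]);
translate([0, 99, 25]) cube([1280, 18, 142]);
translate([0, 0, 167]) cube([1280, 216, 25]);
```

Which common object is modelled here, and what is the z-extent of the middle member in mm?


An I-beam. The web height is 142 mm.

Two wide flanges with a thin centred web — an I-beam. Overall 192 mm minus two 25 mm flanges gives a web of 192 − 2·25 = 142 mm.


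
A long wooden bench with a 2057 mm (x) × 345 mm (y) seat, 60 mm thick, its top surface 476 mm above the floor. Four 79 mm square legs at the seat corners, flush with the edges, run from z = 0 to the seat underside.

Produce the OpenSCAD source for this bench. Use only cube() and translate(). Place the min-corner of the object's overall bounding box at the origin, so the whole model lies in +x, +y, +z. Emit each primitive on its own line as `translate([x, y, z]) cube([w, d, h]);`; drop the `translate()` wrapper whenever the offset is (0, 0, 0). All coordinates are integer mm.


translate([0, 0, 416]) cube([2057, 345, 60]);
cube([79, 79, 416]);
translate([0, 266, 0]) cube([79, 79, 416]);
translate([1978, 0, 0]) cube([79, 79, 416]);
translate([1978, 266, 0]) cube([79, 79, 416]);


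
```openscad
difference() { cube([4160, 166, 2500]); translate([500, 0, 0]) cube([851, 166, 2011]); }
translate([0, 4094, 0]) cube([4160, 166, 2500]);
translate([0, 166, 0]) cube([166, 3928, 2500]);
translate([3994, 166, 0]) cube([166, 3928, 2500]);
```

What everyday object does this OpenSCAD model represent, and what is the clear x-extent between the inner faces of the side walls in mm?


A single room. The interior width is 3828 mm.

Four walls enclosing a rectangle with a door in the front wall — a room. Outside width 4160 minus two 166 mm walls gives 3828 mm.


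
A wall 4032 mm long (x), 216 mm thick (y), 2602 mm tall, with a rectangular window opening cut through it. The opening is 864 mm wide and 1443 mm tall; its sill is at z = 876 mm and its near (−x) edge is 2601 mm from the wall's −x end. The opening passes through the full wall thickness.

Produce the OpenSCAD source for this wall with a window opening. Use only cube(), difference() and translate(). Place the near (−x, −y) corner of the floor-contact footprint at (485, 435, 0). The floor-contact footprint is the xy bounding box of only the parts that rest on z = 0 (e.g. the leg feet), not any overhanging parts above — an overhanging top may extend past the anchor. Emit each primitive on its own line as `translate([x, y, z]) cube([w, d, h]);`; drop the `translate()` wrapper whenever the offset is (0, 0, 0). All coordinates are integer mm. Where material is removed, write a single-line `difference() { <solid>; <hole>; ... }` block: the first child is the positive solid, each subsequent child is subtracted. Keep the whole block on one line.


difference() { translate([485, 435, 0]) cube([4032, 216, 2602]); translate([3086, 435, 876]) cube([864, 216, 1443]); }


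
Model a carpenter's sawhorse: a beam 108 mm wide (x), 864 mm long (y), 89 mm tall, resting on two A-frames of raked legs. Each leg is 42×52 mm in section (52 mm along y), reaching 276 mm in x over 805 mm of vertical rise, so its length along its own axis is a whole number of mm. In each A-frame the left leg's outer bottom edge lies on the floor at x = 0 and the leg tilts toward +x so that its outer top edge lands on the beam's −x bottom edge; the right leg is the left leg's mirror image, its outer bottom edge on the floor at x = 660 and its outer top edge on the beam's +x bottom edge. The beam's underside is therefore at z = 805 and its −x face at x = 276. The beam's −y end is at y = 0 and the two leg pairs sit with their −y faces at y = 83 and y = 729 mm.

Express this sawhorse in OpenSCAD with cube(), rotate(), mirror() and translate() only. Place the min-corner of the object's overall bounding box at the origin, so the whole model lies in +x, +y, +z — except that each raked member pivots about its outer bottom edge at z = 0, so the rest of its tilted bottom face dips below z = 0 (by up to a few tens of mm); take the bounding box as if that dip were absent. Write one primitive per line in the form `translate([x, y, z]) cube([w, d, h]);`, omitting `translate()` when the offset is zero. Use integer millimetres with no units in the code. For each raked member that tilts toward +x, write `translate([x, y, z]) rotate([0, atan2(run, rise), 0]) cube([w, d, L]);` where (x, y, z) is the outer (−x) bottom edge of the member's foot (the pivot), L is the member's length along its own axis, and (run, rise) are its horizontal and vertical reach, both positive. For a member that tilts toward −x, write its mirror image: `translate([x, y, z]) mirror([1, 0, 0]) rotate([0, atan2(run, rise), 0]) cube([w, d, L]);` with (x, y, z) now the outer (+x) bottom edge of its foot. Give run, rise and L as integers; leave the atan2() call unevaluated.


// leg length = √(276² + 805²) = 851
// right-leg outer foot x = 2·276 + 108 = 660
// beam min-corner = (276, 0, 805)
translate([276, 0, 805]) cube([108, 864, 89]);
translate([0, 83, 0]) rotate([0, atan2(276, 805), 0]) cube([42, 52, 851]);
translate([660, 83, 0]) mirror([1, 0, 0]) rotate([0, atan2(276, 805), 0]) cube([42, 52, 851]);
translate([0, 729, 0]) rotate([0, atan2(276, 805), 0]) cube([42, 52, 851]);
translate([660, 729, 0]) mirror([1, 0, 0]) rotate([0, atan2(276, 805), 0]) cube([42, 52, 851]);


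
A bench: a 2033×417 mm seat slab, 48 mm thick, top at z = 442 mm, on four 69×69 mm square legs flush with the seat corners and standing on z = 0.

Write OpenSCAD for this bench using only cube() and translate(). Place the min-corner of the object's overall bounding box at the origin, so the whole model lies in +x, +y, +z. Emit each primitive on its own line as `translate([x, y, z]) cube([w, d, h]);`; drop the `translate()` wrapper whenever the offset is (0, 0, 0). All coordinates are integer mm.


translate([0, 0, 394]) cube([2033, 417, 48]);
cube([69, 69, 394]);
translate([0, 348, 0]) cube([69, 69, 394]);
translate([1964, 0, 0]) cube([69, 69, 394]);
translate([1964, 348, 0]) cube([69, 69, 394]);


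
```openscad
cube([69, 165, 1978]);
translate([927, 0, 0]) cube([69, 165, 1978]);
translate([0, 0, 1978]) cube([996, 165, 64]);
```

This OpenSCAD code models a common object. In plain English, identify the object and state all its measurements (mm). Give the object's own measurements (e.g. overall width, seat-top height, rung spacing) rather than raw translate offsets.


A door frame. The clear opening is 858 mm wide and 1978 mm high. Two 69 mm wide jambs, 165 mm deep, stand either side of the opening from the floor to the top of the opening. A 64 mm thick head sits across the top of both jambs, spanning the full outside width of the frame.


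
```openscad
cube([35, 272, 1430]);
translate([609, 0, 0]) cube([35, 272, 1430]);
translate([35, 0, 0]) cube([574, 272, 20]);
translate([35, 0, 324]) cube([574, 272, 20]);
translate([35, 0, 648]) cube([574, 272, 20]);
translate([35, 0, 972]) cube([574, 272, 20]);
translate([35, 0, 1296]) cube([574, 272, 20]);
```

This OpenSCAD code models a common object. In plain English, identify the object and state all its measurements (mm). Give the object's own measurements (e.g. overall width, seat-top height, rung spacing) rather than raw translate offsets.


An open bookshelf. Two side panels, each 35 mm thick, 272 mm deep and 1430 mm tall, stand 644 mm apart (outside-to-outside). Between them sit 5 shelves, each 20 mm thick and 272 mm deep, spanning the full gap between the sides. The bottom shelf rests on the floor (its underside at z = 0) and the clear gap between one shelf's top and the next shelf's underside is 304 mm.


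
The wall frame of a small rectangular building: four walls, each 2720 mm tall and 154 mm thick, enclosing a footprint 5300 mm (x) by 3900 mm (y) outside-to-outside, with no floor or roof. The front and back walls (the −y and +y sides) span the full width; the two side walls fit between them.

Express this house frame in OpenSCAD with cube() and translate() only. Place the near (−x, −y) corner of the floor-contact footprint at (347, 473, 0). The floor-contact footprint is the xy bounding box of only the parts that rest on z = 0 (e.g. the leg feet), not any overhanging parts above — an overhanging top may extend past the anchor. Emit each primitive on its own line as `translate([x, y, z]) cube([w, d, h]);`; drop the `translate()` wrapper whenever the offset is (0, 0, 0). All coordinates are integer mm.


translate([347, 473, 0]) cube([5300, 154, 2720]);
translate([347, 4219, 0]) cube([5300, 154, 2720]);
translate([347, 627, 0]) cube([154, 3592, 2720]);
translate([5493, 627, 0]) cube([154, 3592, 2720]);


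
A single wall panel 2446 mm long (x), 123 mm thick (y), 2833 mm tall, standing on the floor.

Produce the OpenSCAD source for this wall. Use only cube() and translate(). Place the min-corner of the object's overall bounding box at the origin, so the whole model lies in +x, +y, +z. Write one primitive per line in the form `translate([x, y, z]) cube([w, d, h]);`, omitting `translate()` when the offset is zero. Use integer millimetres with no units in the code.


cube([2446, 123, 2833]);


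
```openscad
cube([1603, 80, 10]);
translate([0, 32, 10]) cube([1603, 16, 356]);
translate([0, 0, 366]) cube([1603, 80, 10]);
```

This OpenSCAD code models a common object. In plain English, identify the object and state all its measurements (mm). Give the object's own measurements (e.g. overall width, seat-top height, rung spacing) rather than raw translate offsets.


An I-beam lying along x, 1603 mm long. Overall section height 376 mm. Two flanges 80 mm wide (y) and 10 mm thick, one on the floor and one at the top; a web 16 mm thick runs between them, centred on the flange width.


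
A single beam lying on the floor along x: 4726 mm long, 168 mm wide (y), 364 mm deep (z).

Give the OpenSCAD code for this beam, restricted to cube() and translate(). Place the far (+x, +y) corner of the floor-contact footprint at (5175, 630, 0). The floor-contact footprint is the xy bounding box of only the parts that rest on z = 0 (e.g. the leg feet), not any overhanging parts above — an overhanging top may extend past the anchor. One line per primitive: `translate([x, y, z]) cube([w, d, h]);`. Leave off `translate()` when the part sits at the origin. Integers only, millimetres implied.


translate([449, 462, 0]) cube([4726, 168, 364]);


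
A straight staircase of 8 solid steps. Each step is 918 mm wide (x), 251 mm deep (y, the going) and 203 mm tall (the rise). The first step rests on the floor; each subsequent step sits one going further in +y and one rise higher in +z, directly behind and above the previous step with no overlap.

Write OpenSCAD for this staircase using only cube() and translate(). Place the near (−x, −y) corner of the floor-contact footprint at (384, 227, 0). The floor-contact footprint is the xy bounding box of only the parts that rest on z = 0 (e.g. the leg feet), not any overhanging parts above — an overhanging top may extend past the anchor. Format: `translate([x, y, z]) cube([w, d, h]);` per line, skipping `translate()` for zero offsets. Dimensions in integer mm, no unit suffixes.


translate([384, 227, 0]) cube([918, 251, 203]);
translate([384, 478, 203]) cube([918, 251, 203]);
translate([384, 729, 406]) cube([918, 251, 203]);
translate([384, 980, 609]) cube([918, 251, 203]);
translate([384, 1231, 812]) cube([918, 251, 203]);
translate([384, 1482, 1015]) cube([918, 251, 203]);
translate([384, 1733, 1218]) cube([918, 251, 203]);
translate([384, 1984, 1421]) cube([918, 251, 203]);


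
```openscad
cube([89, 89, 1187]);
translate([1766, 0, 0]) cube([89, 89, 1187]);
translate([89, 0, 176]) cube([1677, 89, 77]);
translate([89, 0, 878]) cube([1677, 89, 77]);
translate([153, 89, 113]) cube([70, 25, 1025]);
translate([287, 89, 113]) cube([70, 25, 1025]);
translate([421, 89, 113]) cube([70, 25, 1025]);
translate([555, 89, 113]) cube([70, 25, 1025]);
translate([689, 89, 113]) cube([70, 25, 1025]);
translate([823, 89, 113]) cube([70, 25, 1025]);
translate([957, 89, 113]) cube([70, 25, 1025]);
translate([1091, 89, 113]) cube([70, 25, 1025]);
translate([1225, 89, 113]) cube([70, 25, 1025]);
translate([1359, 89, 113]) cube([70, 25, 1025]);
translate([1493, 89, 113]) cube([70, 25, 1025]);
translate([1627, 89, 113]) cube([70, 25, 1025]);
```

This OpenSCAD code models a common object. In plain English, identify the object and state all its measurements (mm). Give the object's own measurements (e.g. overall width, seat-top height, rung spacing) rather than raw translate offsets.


A fence section. Two 89×89 mm posts, 1187 mm tall, stand on the floor with a clear span of 1677 mm between their inner faces. Two horizontal rails of 89×77 mm section span the gap between the posts with their undersides at z = 176 mm and z = 878 mm, flush with the posts' −y face. 12 pickets, each 70 mm wide, 25 mm thick and 1025 mm tall, are fixed to the +y face of the rails with their bottoms at z = 113 mm, spaced across the span with a 64 mm gap after the −x post and between neighbouring pickets, with 69 mm left before the +x post.


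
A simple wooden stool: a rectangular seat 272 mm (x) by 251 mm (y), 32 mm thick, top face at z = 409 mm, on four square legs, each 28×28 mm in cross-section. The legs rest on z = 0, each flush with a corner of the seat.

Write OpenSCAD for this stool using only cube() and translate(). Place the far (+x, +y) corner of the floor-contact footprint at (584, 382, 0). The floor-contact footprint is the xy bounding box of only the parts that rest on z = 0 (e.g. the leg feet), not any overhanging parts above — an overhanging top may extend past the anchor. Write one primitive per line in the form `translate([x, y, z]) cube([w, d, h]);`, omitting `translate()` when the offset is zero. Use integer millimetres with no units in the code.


// leg_h = 409 - 32 = 377
translate([312, 131, 377]) cube([272, 251, 32]);
translate([312, 131, 0]) cube([28, 28, 377]);
translate([556, 131, 0]) cube([28, 28, 377]);
translate([312, 354, 0]) cube([28, 28, 377]);
translate([556, 354, 0]) cube([28, 28, 377]);


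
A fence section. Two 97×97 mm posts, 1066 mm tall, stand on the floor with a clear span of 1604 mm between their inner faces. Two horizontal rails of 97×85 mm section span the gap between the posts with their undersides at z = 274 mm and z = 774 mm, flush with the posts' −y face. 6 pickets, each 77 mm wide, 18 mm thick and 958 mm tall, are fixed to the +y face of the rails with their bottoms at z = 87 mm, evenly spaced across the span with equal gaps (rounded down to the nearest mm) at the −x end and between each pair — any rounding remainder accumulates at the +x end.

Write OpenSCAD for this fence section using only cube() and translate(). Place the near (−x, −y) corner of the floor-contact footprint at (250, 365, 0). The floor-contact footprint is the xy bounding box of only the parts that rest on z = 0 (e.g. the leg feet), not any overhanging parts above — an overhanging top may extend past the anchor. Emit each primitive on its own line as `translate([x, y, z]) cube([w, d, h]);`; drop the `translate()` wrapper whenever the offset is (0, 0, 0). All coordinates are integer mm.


translate([250, 365, 0]) cube([97, 97, 1066]);
translate([1951, 365, 0]) cube([97, 97, 1066]);
translate([347, 365, 274]) cube([1604, 97, 85]);
translate([347, 365, 774]) cube([1604, 97, 85]);
translate([510, 462, 87]) cube([77, 18, 958]);
translate([750, 462, 87]) cube([77, 18, 958]);
translate([990, 462, 87]) cube([77, 18, 958]);
translate([1230, 462, 87]) cube([77, 18, 958]);
translate([1470, 462, 87]) cube([77, 18, 958]);
translate([1710, 462, 87]) cube([77, 18, 958]);


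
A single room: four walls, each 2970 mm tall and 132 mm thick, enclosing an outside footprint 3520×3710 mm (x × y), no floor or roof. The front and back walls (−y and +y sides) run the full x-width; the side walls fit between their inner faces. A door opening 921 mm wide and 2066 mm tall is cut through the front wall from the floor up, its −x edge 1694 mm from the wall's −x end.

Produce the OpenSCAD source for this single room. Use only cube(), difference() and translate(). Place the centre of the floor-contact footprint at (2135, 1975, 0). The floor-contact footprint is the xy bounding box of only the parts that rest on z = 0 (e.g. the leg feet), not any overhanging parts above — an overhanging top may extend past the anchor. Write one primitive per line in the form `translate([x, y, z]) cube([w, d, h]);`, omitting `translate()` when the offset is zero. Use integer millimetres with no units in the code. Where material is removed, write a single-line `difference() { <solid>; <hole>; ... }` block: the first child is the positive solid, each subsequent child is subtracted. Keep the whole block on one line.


difference() { translate([375, 120, 0]) cube([3520, 132, 2970]); translate([2069, 120, 0]) cube([921, 132, 2066]); }
translate([375, 3698, 0]) cube([3520, 132, 2970]);
translate([375, 252, 0]) cube([132, 3446, 2970]);
translate([3763, 252, 0]) cube([132, 3446, 2970]);


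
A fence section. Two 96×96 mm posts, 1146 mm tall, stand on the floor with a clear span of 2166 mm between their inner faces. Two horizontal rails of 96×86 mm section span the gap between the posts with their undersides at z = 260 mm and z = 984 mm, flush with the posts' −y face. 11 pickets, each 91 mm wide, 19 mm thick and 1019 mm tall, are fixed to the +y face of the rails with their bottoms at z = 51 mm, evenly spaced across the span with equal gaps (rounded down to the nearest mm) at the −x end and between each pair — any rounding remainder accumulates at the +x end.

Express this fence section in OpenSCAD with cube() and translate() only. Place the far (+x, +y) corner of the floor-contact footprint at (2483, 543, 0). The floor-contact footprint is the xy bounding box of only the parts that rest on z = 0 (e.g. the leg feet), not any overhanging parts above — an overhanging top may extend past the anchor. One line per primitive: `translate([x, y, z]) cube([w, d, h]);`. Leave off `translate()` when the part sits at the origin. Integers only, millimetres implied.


translate([125, 447, 0]) cube([96, 96, 1146]);
translate([2387, 447, 0]) cube([96, 96, 1146]);
translate([221, 447, 260]) cube([2166, 96, 86]);
translate([221, 447, 984]) cube([2166, 96, 86]);
translate([318, 543, 51]) cube([91, 19, 1019]);
translate([506, 543, 51]) cube([91, 19, 1019]);
translate([694, 543, 51]) cube([91, 19, 1019]);
translate([882, 543, 51]) cube([91, 19, 1019]);
translate([1070, 543, 51]) cube([91, 19, 1019]);
translate([1258, 543, 51]) cube([91, 19, 1019]);
translate([1446, 543, 51]) cube([91, 19, 1019]);
translate([1634, 543, 51]) cube([91, 19, 1019]);
translate([1822, 543, 51]) cube([91, 19, 1019]);
translate([2010, 543, 51]) cube([91, 19, 1019]);
translate([2198, 543, 51]) cube([91, 19, 1019]);


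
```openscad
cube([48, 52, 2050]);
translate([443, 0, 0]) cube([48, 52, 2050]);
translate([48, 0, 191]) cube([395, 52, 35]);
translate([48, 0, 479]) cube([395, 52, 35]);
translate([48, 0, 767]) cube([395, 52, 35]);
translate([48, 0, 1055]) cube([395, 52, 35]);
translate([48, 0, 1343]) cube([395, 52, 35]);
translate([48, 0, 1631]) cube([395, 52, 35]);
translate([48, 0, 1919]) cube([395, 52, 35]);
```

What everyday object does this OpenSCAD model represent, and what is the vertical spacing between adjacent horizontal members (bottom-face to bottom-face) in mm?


A ladder. The rung spacing is 288 mm.

Two tall 48×52 posts with 7 short bars between them — a ladder. Adjacent rungs sit at z = 191 and z = 479, so the spacing is 479 − 191 = 288 mm.


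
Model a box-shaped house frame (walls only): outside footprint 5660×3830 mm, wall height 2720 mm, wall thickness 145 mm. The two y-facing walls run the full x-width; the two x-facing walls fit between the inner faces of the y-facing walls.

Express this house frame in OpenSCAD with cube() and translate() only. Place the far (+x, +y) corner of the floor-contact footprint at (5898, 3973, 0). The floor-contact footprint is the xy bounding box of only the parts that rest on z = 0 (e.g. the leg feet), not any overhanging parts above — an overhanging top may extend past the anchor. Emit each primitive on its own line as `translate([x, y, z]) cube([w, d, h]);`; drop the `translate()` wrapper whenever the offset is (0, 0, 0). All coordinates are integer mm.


translate([238, 143, 0]) cube([5660, 145, 2720]);
translate([238, 3828, 0]) cube([5660, 145, 2720]);
translate([238, 288, 0]) cube([145, 3540, 2720]);
translate([5753, 288, 0]) cube([145, 3540, 2720]);


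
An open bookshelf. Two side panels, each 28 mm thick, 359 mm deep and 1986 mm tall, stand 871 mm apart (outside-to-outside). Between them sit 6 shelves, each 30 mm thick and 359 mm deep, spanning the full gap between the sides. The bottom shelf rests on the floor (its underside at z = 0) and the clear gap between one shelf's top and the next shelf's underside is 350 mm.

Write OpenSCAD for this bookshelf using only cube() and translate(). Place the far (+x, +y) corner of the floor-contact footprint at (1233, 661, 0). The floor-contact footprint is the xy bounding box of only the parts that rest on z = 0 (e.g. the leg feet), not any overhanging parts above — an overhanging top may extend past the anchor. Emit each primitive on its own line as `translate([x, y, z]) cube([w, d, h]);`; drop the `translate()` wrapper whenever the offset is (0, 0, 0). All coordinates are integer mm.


translate([362, 302, 0]) cube([28, 359, 1986]);
translate([1205, 302, 0]) cube([28, 359, 1986]);
translate([390, 302, 0]) cube([815, 359, 30]);
translate([390, 302, 380]) cube([815, 359, 30]);
translate([390, 302, 760]) cube([815, 359, 30]);
translate([390, 302, 1140]) cube([815, 359, 30]);
translate([390, 302, 1520]) cube([815, 359, 30]);
translate([390, 302, 1900]) cube([815, 359, 30]);


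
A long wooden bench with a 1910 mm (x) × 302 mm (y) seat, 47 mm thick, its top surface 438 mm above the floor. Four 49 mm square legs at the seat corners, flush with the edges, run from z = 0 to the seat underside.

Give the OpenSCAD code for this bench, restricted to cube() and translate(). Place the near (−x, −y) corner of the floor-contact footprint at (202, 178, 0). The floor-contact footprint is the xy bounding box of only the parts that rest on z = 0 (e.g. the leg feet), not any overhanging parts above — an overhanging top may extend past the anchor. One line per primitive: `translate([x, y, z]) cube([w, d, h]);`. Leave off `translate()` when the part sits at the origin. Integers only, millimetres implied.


translate([202, 178, 391]) cube([1910, 302, 47]);
translate([202, 178, 0]) cube([49, 49, 391]);
translate([202, 431, 0]) cube([49, 49, 391]);
translate([2063, 178, 0]) cube([49, 49, 391]);
translate([2063, 431, 0]) cube([49, 49, 391]);


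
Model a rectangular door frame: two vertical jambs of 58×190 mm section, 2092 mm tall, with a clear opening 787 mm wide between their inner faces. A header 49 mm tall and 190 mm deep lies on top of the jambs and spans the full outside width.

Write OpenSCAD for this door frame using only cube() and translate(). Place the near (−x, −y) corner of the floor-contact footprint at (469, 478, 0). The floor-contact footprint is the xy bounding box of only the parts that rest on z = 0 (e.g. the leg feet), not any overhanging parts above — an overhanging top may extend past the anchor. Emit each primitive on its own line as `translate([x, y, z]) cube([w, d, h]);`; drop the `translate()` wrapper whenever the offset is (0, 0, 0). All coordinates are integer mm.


translate([469, 478, 0]) cube([58, 190, 2092]);
translate([1314, 478, 0]) cube([58, 190, 2092]);
translate([469, 478, 2092]) cube([903, 190, 49]);


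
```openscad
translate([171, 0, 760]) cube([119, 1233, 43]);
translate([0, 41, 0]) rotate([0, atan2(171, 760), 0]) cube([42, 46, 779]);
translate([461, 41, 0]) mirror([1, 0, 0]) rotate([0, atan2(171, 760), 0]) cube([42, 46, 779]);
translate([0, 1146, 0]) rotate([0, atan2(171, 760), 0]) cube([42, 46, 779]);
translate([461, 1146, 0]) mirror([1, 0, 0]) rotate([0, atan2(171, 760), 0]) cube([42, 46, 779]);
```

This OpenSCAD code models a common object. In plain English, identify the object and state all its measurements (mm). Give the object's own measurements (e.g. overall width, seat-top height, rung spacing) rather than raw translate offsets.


A sawhorse. A 119×1233×43 mm beam (x, y, z) sits on two A-frame leg pairs. Each pair is two raked legs of 42×46 mm section (46 mm along y) splaying symmetrically in x. Each leg rises 760 mm vertically over 171 mm of horizontal reach and is 779 mm long along its own axis. Every leg's outer bottom edge rests on the floor and its outer top edge meets a bottom edge of the beam — the left legs (tilting toward +x) meet the beam's −x bottom edge, the right legs (their mirror images, tilting toward −x) meet its +x bottom edge — so the leg tops tuck under the beam, the beam's underside is 760 mm above the floor, and the feet are 461 mm apart outside-to-outside with the beam centred between them. The two leg pairs are set in 41 mm from either end of the beam.


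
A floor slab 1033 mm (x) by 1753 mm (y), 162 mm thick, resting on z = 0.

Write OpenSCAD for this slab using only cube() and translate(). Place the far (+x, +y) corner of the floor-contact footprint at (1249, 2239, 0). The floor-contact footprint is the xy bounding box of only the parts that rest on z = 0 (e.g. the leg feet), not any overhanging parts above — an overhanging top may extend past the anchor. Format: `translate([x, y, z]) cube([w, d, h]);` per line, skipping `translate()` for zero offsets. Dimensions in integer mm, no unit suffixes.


translate([216, 486, 0]) cube([1033, 1753, 162]);


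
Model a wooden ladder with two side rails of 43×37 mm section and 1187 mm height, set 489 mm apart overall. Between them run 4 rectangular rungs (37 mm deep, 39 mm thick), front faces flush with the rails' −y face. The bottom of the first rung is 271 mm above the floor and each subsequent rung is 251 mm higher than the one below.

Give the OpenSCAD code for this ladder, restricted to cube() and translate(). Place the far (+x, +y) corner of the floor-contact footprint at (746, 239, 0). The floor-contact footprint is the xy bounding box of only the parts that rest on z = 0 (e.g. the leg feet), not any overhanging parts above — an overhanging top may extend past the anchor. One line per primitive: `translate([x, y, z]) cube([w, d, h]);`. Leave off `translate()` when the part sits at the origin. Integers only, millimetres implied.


translate([257, 202, 0]) cube([43, 37, 1187]);
translate([703, 202, 0]) cube([43, 37, 1187]);
translate([300, 202, 271]) cube([403, 37, 39]);
translate([300, 202, 522]) cube([403, 37, 39]);
translate([300, 202, 773]) cube([403, 37, 39]);
translate([300, 202, 1024]) cube([403, 37, 39]);


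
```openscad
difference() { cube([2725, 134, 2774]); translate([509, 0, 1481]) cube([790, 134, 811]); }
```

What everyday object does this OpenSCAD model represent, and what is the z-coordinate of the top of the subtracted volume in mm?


A wall with a window opening. The window head height is 2292 mm.

A wall with a rectangular opening subtracted — a window. Sill at z = 1481, opening 811 mm tall, so the head is at 1481 + 811 = 2292 mm.


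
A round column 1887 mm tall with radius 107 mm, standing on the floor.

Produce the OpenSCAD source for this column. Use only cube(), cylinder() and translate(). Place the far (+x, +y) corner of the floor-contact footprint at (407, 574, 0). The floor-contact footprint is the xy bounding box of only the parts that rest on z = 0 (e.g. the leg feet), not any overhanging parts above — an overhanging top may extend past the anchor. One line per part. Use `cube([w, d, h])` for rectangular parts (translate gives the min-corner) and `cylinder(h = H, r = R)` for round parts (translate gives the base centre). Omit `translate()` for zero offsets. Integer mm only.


translate([300, 467, 0]) cylinder(h = 1887, r = 107);


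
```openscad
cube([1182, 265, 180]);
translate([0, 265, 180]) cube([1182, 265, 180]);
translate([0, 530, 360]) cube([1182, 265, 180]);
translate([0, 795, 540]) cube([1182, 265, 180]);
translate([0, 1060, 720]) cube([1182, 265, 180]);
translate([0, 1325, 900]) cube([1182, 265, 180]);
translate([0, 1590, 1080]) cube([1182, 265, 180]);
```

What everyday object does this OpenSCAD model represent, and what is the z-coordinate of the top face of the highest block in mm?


A staircase. The total rise is 1260 mm.

7 identical blocks, each offset up and back from the previous — a staircase. Each step is 180 mm tall and there are 7 of them, so the total rise is 7 × 180 = 1260 mm.


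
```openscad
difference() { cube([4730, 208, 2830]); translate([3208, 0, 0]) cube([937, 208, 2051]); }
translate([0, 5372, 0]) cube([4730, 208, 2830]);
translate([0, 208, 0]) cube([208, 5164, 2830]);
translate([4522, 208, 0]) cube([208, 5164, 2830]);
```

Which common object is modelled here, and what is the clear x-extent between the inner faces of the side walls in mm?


A single room. The interior width is 4314 mm.

Four walls enclosing a rectangle with a door in the front wall — a room. Outside width 4730 minus two 208 mm walls gives 4314 mm.


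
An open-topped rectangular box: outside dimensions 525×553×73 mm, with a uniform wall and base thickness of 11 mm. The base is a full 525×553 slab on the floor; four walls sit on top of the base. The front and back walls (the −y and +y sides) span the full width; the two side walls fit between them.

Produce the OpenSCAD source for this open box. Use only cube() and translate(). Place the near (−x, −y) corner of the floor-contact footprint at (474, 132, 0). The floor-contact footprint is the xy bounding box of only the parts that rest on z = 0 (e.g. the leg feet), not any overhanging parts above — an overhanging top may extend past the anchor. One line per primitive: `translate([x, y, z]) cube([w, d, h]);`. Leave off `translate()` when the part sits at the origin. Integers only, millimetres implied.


translate([474, 132, 0]) cube([525, 553, 11]);
translate([474, 132, 11]) cube([525, 11, 62]);
translate([474, 674, 11]) cube([525, 11, 62]);
translate([474, 143, 11]) cube([11, 531, 62]);
translate([988, 143, 11]) cube([11, 531, 62]);


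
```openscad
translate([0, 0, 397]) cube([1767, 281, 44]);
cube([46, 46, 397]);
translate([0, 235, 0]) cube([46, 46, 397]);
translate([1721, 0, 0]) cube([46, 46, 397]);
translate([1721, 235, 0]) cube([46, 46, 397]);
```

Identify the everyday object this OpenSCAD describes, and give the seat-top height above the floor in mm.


A bench. The seat-top height is 441 mm.

A long slab on four corner posts — a bench. The slab sits at z = 397 with thickness 44, so the top is 397 + 44 = 441 mm.


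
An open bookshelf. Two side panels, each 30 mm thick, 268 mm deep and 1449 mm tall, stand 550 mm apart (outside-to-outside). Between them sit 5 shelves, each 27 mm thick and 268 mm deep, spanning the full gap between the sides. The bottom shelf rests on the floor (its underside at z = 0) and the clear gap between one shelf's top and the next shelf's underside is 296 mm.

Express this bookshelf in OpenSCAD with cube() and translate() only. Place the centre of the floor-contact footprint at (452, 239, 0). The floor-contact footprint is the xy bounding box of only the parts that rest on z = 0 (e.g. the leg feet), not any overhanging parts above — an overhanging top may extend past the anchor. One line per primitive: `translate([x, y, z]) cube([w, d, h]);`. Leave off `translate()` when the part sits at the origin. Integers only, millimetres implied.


translate([177, 105, 0]) cube([30, 268, 1449]);
translate([697, 105, 0]) cube([30, 268, 1449]);
translate([207, 105, 0]) cube([490, 268, 27]);
translate([207, 105, 323]) cube([490, 268, 27]);
translate([207, 105, 646]) cube([490, 268, 27]);
translate([207, 105, 969]) cube([490, 268, 27]);
translate([207, 105, 1292]) cube([490, 268, 27]);


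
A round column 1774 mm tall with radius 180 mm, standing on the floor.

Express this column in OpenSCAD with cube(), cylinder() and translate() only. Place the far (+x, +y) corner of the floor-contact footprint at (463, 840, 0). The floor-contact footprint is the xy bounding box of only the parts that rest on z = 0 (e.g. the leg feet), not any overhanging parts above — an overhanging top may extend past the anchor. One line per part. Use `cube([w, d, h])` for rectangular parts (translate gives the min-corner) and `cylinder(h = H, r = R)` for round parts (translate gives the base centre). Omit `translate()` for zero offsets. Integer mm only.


translate([283, 660, 0]) cylinder(h = 1774, r = 180);


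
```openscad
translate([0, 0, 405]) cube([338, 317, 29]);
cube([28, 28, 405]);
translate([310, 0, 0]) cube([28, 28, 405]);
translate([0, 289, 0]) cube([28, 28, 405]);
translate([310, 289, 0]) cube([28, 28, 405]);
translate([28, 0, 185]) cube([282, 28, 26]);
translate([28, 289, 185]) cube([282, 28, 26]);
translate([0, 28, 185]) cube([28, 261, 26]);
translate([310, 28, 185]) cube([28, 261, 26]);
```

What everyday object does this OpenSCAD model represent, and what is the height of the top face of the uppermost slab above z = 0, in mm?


A stool. The seat height is 434 mm.

A 338×317×29 slab at z = 405 on four corner posts — a stool. The seat top is 405 + 29 = 434 mm.


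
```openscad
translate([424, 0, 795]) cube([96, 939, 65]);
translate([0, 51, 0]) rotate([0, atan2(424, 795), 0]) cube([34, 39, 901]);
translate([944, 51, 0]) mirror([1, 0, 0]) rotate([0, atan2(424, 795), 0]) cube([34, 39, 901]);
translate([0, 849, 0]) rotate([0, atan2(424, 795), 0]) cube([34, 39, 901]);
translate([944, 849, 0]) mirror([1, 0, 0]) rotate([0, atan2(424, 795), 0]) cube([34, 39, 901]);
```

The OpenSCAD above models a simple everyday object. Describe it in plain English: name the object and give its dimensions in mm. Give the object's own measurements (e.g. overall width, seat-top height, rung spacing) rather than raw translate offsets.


A sawhorse. A 96×939×65 mm beam (x, y, z) sits on two A-frame leg pairs. Each pair is two raked legs of 34×39 mm section (39 mm along y) splaying symmetrically in x. Each leg rises 795 mm vertically over 424 mm of horizontal reach and is 901 mm long along its own axis. Every leg's outer bottom edge rests on the floor and its outer top edge meets a bottom edge of the beam — the left legs (tilting toward +x) meet the beam's −x bottom edge, the right legs (their mirror images, tilting toward −x) meet its +x bottom edge — so the leg tops tuck under the beam, the beam's underside is 795 mm above the floor, and the feet are 944 mm apart outside-to-outside with the beam centred between them. The two leg pairs are set in 51 mm from either end of the beam.


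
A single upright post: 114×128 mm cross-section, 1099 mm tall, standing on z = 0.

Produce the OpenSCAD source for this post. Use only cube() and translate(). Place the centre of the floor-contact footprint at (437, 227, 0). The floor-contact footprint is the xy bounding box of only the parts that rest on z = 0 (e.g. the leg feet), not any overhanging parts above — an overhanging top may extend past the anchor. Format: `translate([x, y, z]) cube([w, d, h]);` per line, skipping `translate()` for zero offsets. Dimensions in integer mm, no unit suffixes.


translate([380, 163, 0]) cube([114, 128, 1099]);


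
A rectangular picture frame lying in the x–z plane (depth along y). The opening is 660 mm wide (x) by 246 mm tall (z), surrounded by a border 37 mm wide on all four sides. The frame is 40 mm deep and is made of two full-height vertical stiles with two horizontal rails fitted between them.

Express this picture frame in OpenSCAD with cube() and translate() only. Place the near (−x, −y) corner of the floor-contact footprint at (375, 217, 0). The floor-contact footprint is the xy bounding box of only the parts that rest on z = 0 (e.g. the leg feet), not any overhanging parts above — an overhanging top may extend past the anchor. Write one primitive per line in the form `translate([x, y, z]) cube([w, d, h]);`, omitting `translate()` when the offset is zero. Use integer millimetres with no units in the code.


translate([375, 217, 0]) cube([37, 40, 320]);
translate([1072, 217, 0]) cube([37, 40, 320]);
translate([412, 217, 0]) cube([660, 40, 37]);
translate([412, 217, 283]) cube([660, 40, 37]);


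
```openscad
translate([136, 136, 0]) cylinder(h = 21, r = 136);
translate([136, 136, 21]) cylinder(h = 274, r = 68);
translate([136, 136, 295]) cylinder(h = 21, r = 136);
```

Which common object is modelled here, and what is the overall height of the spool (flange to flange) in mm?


A spool. The overall height is 316 mm.

Three coaxial cylinders, large–small–large — a spool. Two 21 mm flanges and a 274 mm core give 21 + 274 + 21 = 316 mm.


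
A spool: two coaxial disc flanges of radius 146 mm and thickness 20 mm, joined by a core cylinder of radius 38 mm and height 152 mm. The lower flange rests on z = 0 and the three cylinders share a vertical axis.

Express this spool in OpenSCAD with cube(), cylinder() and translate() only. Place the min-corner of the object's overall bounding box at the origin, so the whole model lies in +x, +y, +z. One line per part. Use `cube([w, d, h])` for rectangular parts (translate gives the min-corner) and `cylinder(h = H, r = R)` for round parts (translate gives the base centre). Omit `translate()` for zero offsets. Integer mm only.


translate([146, 146, 0]) cylinder(h = 20, r = 146);
translate([146, 146, 20]) cylinder(h = 152, r = 38);
translate([146, 146, 172]) cylinder(h = 20, r = 146);


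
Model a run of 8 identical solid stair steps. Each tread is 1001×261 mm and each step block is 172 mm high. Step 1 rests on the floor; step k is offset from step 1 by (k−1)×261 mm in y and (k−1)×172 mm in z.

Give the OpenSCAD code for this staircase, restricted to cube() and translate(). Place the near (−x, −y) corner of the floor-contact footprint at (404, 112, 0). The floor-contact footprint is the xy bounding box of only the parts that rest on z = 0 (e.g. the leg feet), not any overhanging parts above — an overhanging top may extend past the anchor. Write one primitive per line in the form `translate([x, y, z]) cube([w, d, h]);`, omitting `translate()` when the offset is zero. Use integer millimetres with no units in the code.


translate([404, 112, 0]) cube([1001, 261, 172]);
translate([404, 373, 172]) cube([1001, 261, 172]);
translate([404, 634, 344]) cube([1001, 261, 172]);
translate([404, 895, 516]) cube([1001, 261, 172]);
translate([404, 1156, 688]) cube([1001, 261, 172]);
translate([404, 1417, 860]) cube([1001, 261, 172]);
translate([404, 1678, 1032]) cube([1001, 261, 172]);
translate([404, 1939, 1204]) cube([1001, 261, 172]);
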